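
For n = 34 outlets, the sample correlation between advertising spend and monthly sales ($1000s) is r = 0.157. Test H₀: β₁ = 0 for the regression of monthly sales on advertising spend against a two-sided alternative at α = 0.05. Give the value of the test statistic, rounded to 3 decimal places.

t = r·√(n − 2)/√(1 − r²) = 0.157·√32/√0.975351 = 0.899.
df = n − 2 = 32.
Two-sided p ≈ 0.3752, which is ≥ 0.05, so fail to reject H₀.
The data do not give significant evidence of a linear association between advertising spend and monthly sales.

t = 0.899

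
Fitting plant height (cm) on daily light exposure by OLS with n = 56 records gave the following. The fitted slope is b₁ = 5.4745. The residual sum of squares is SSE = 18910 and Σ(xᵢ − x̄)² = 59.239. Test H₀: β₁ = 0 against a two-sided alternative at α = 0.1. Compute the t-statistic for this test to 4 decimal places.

t = 2.2516

MSE = SSE/(n − 2) = 18910/54 = 350.185.
SE(b₁) = √(MSE/Sₓₓ) = √(350.185/59.239) = 2.43134.
t = 5.4745 / 2.43134 = 2.2516.
df = n − 2 = 54.
Two-sided p ≈ 0.0284, which is < 0.1, so reject H₀.
There is evidence that daily light exposure is associated with plant height.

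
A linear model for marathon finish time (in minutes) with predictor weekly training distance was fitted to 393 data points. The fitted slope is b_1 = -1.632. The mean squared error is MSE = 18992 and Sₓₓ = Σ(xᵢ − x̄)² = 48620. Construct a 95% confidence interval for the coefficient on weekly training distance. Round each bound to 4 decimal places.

SE(b_1) = √(MSE/Sₓₓ) = √(18992/48620) = 0.624997.
df = n − 2 = 391.
t* = t_{0.025, 391} = 1.96605.
Margin = t* × SE = 1.96605 × 0.624997 = 1.228775.
CI: -1.632 ± 1.228775 → (-2.8608, -0.4032).
With 95% confidence, each one-unit increase in weekly training distance is associated with a change of between -2.8608 and -0.4032 minutes in marathon finish time.

(-2.8608, -0.4032)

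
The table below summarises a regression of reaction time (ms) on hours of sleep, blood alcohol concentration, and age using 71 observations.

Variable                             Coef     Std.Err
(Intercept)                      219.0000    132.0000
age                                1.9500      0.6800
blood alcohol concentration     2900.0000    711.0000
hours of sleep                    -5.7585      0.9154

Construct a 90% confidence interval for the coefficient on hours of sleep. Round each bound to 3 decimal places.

Read off: b = -5.7585, SE = 0.9154 for hours of sleep.
df = n − k − 1 = 71 − 3 − 1 = 67.
t* = t_{0.05, 67} = 1.667916.
Margin = t* × SE = 1.667916 × 0.9154 = 1.52681.
CI: -5.7585 ± 1.52681 → (-7.285, -4.232).

(-7.285, -4.232)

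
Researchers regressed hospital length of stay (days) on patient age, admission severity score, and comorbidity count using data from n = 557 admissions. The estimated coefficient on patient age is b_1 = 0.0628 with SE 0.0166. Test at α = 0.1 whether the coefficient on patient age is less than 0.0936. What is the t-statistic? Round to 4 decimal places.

t = -1.8554

H₀: β₁ = 0.0936 vs H₁: β₁ < 0.0936.
t = (b_1 − β₁⁰)/SE = (0.0628 − 0.0936) / 0.0166 = -1.8554.
df = n − k − 1 = 557 − 3 − 1 = 553.
One-sided p ≈ 0.0320, which is < 0.1, so reject H₀.
There is evidence that the true slope on patient age is below 0.0936 days per unit, holding the other predictors fixed.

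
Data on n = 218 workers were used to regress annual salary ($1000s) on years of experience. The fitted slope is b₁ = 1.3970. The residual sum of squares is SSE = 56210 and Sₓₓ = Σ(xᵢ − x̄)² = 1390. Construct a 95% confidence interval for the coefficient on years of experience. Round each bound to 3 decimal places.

(0.544, 2.250)

MSE = SSE/(n − 2) = 56210/216 = 260.231.
SE(b₁) = √(MSE/Sₓₓ) = √(260.231/1390) = 0.432686.
df = n − 2 = 216.
t* = t_{0.025, 216} = 1.971007.
Margin = t* × SE = 1.971007 × 0.432686 = 0.85283.
CI: 1.3970 ± 0.85283 → (0.544, 2.250).
With 95% confidence, each one-unit increase in years of experience is associated with a change of between 0.544 and 2.250 $1000s in annual salary.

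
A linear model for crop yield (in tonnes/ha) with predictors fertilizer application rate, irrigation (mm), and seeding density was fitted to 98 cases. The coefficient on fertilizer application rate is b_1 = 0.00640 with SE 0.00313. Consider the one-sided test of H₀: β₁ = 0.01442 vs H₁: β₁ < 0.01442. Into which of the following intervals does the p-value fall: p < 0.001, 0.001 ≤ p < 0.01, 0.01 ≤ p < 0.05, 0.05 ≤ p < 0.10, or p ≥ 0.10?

0.001 ≤ p < 0.01

t = (0.00640 − 0.01442) / 0.00313 = -2.562.
df = n − k − 1 = 98 − 3 − 1 = 94.
One-sided p = P(T_{94} < t) ≈ 0.0060.
So 0.001 ≤ p < 0.01.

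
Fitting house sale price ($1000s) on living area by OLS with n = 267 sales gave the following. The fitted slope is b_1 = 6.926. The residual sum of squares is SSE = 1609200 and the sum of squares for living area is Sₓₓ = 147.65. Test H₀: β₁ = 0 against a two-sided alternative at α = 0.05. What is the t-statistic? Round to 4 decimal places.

t = 1.0800

MSE = SSE/(n − 2) = 1609200/265 = 6072.45.
SE(b_1) = √(MSE/Sₓₓ) = √(6072.45/147.65) = 6.41306.
t = 6.926 / 6.41306 = 1.0800.
df = n − 2 = 265.
Two-sided p ≈ 0.2811, which is ≥ 0.05, so fail to reject H₀.
The data do not give significant evidence of an association between living area and house sale price.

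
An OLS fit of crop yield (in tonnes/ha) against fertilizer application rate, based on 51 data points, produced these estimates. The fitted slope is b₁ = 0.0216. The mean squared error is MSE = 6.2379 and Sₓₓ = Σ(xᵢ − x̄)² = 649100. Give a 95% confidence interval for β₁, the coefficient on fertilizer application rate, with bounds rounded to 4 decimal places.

(0.0154, 0.0278)

SE(b₁) = √(MSE/Sₓₓ) = √(6.2379/649100) = 0.00310001.
df = n − 2 = 49.
t* = t_{0.025, 49} = 2.009575.
Margin = t* × SE = 2.009575 × 0.00310001 = 0.006230.
CI: 0.0216 ± 0.006230 → (0.0154, 0.0278).
With 95% confidence, each one-unit increase in fertilizer application rate is associated with a change of between 0.0154 and 0.0278 tonnes/ha in crop yield.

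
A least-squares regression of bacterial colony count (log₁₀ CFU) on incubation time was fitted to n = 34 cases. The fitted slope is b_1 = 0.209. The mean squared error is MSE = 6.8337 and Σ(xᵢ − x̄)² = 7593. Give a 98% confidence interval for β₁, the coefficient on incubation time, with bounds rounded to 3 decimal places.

(0.136, 0.282)

SE(b_1) = √(MSE/Sₓₓ) = √(6.8337/7593) = 0.03.
df = n − 2 = 32.
t* = t_{0.01, 32} = 2.448678.
Margin = t* × SE = 2.448678 × 0.03 = 0.07346.
CI: 0.209 ± 0.07346 → (0.136, 0.282).
With 98% confidence, each one-unit increase in incubation time is associated with a change of between 0.136 and 0.282 log₁₀ CFU in bacterial colony count.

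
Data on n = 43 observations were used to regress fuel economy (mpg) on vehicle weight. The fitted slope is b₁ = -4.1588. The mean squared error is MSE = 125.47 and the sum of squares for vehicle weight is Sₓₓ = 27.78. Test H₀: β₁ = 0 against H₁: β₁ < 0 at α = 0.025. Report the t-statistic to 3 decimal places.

t = -1.957

SE(b₁) = √(MSE/Sₓₓ) = √(125.47/27.78) = 2.12522.
t = -4.1588 / 2.12522 = -1.957.
df = n − 2 = 41.
One-sided p ≈ 0.0286, which is ≥ 0.025, so fail to reject H₀.
The data do not give significant evidence that the true slope on vehicle weight is negative.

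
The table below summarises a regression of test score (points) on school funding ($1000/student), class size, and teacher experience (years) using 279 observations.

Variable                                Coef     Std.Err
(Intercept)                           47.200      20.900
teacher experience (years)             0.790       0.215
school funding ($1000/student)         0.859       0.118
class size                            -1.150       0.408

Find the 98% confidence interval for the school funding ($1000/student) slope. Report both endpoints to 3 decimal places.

(0.583, 1.135)

Read off: b = 0.859, SE = 0.118 for school funding ($1000/student).
df = n − k − 1 = 279 − 3 − 1 = 275.
t* = t_{0.01, 275} = 2.339984.
Margin = t* × SE = 2.339984 × 0.118 = 0.27612.
CI: 0.859 ± 0.27612 → (0.583, 1.135).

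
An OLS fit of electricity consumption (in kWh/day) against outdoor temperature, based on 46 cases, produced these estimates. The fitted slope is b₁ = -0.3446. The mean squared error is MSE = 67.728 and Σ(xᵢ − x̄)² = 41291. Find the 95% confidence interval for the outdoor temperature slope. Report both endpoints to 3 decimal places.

SE(b₁) = √(MSE/Sₓₓ) = √(67.728/41291) = 0.0405001.
df = n − 2 = 44.
t* = t_{0.025, 44} = 2.015368.
Margin = t* × SE = 2.015368 × 0.0405001 = 0.08162.
CI: -0.3446 ± 0.08162 → (-0.426, -0.263).
With 95% confidence, each one-unit increase in outdoor temperature is associated with a change of between -0.426 and -0.263 kWh/day in electricity consumption.

(-0.426, -0.263)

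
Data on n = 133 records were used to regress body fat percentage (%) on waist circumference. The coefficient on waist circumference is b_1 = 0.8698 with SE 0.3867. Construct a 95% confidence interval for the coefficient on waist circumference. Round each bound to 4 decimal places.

df = n − 2 = 133 − 2 = 131.
t* = t_{0.025, 131} = 1.978239.
Margin = t* × SE = 1.978239 × 0.3867 = 0.764985.
CI: 0.8698 ± 0.764985 → (0.1048, 1.6348).
With 95% confidence, each one-unit increase in waist circumference is associated with a change of between 0.1048 and 1.6348 % in body fat percentage.

(0.1048, 1.6348)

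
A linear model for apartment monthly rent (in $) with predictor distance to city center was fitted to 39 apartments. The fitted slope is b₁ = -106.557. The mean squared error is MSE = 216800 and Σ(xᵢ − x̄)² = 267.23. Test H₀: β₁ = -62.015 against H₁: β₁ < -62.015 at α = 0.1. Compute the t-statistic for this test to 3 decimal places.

SE(b₁) = √(MSE/Sₓₓ) = √(216800/267.23) = 28.4831.
t = (-106.557 − (-62.015)) / 28.4831 = -1.564.
df = n − 2 = 37.
One-sided p ≈ 0.0632, which is < 0.1, so reject H₀.
There is evidence that the true slope on distance to city center is below -62.015 $ per unit.

t = -1.564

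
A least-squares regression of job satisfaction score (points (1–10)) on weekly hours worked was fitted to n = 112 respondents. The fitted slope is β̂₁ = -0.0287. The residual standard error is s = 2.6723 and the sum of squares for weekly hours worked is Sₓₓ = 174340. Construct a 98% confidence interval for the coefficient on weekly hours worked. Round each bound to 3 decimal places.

SE(β̂₁) = s/√Sₓₓ = 2.6723/√174340 = 0.0064001.
df = n − 2 = 110.
t* = t_{0.01, 110} = 2.360726.
Margin = t* × SE = 2.360726 × 0.0064001 = 0.01511.
CI: -0.0287 ± 0.01511 → (-0.044, -0.014).
With 98% confidence, each one-unit increase in weekly hours worked is associated with a change of between -0.044 and -0.014 points (1–10) in job satisfaction score.

(-0.044, -0.014)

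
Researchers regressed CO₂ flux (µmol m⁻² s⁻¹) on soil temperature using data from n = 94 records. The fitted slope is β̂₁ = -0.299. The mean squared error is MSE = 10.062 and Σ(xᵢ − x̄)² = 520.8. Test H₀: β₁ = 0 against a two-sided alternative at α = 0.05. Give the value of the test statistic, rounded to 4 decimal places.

SE(β̂₁) = √(MSE/Sₓₓ) = √(10.062/520.8) = 0.138997.
t = -0.299 / 0.138997 = -2.1511.
df = n − 2 = 92.
Two-sided p ≈ 0.0341, which is < 0.05, so reject H₀.
There is evidence that soil temperature is associated with CO₂ flux.

t = -2.1511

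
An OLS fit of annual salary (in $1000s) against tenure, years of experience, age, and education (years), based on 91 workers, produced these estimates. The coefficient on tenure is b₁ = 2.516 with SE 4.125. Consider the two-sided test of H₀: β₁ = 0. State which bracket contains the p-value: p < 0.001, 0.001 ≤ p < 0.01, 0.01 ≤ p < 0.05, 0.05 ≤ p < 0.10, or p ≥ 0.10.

t = 2.516 / 4.125 = 0.610.
df = n − k − 1 = 91 − 4 − 1 = 86.
Two-sided p = 2·P(T_{86} > |t|) ≈ 0.5435.
So p ≥ 0.10.

p ≥ 0.10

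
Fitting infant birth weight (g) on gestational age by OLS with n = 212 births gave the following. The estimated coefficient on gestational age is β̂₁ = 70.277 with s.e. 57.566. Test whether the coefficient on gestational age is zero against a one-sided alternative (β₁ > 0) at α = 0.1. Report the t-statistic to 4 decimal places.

H₀: β₁ = 0 vs H₁: β₁ > 0.
t = (β̂₁ − β₁⁰)/SE = 70.277 / 57.566 = 1.2208.
df = n − 2 = 212 − 2 = 210.
One-sided p ≈ 0.1118, which is ≥ 0.1, so fail to reject H₀.
The data do not give significant evidence that the true slope on gestational age is positive.

t = 1.2208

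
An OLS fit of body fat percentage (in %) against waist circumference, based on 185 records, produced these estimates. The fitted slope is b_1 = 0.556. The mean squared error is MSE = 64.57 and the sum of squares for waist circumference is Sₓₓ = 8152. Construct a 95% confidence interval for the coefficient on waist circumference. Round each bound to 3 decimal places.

(0.380, 0.732)

SE(b_1) = √(MSE/Sₓₓ) = √(64.57/8152) = 0.0889986.
df = n − 2 = 183.
t* = t_{0.025, 183} = 1.973012.
Margin = t* × SE = 1.973012 × 0.0889986 = 0.17560.
CI: 0.556 ± 0.17560 → (0.380, 0.732).
With 95% confidence, each one-unit increase in waist circumference is associated with a change of between 0.380 and 0.732 % in body fat percentage.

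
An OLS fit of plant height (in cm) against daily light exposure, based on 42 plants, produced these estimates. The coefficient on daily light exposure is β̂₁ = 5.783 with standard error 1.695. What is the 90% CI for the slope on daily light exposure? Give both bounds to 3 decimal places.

df = n − 2 = 42 − 2 = 40.
t* = t_{0.05, 40} = 1.683851.
Margin = t* × SE = 1.683851 × 1.695 = 2.85413.
CI: 5.783 ± 2.85413 → (2.929, 8.637).
With 90% confidence, each one-unit increase in daily light exposure is associated with a change of between 2.929 and 8.637 cm in plant height.

(2.929, 8.637)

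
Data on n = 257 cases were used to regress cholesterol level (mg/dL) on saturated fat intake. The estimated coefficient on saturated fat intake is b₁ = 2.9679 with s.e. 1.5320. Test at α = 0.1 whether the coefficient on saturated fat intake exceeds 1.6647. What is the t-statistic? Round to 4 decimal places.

H₀: β₁ = 1.6647 vs H₁: β₁ > 1.6647.
t = (b₁ − β₁⁰)/SE = (2.9679 − 1.6647) / 1.5320 = 0.8507.
df = n − 2 = 257 − 2 = 255.
One-sided p ≈ 0.1979, which is ≥ 0.1, so fail to reject H₀.
The data do not give significant evidence that the true slope on saturated fat intake exceeds 1.6647 mg/dL per unit.

t = 0.8507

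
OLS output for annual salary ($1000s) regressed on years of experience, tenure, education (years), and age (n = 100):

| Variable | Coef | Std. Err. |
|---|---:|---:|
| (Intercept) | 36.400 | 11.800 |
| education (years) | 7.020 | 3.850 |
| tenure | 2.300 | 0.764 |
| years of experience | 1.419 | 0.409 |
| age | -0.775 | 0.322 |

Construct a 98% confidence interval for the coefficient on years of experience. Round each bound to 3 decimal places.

Read off: b = 1.419, SE = 0.409 for years of experience.
df = n − k − 1 = 100 − 4 − 1 = 95.
t* = t_{0.01, 95} = 2.366243.
Margin = t* × SE = 2.366243 × 0.409 = 0.96779.
CI: 1.419 ± 0.96779 → (0.451, 2.387).

(0.451, 2.387)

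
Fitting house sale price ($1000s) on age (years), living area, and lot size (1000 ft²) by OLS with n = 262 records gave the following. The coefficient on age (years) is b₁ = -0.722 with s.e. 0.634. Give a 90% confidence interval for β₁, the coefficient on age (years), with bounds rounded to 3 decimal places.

df = n − k − 1 = 262 − 3 − 1 = 258.
t* = t_{0.05, 258} = 1.650781.
Margin = t* × SE = 1.650781 × 0.634 = 1.04660.
CI: -0.722 ± 1.04660 → (-1.769, 0.325).
With 90% confidence, each one-unit increase in age (years) is associated with a change of between -1.769 and 0.325 $1000s in house sale price, holding the other predictors fixed.

(-1.769, 0.325)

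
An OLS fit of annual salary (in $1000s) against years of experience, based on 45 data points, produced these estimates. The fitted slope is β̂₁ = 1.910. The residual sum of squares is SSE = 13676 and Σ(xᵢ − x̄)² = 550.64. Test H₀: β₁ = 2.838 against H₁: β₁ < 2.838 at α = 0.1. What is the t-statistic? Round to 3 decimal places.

t = -1.221

MSE = SSE/(n − 2) = 13676/43 = 318.047.
SE(β̂₁) = √(MSE/Sₓₓ) = √(318.047/550.64) = 0.759996.
t = (1.910 − 2.838) / 0.759996 = -1.221.
df = n − 2 = 43.
One-sided p ≈ 0.1144, which is ≥ 0.1, so fail to reject H₀.
The data do not give significant evidence that the true slope on years of experience is below 2.838 $1000s per unit.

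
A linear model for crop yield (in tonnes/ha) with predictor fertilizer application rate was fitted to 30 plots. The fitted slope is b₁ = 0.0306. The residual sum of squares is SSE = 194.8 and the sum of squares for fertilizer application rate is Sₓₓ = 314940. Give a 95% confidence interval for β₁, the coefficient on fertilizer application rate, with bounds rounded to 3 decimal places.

MSE = SSE/(n − 2) = 194.8/28 = 6.95714.
SE(b₁) = √(MSE/Sₓₓ) = √(6.95714/314940) = 0.00470004.
df = n − 2 = 28.
t* = t_{0.025, 28} = 2.048407.
Margin = t* × SE = 2.048407 × 0.00470004 = 0.00963.
CI: 0.0306 ± 0.00963 → (0.021, 0.040).
With 95% confidence, each one-unit increase in fertilizer application rate is associated with a change of between 0.021 and 0.040 tonnes/ha in crop yield.

(0.021, 0.040)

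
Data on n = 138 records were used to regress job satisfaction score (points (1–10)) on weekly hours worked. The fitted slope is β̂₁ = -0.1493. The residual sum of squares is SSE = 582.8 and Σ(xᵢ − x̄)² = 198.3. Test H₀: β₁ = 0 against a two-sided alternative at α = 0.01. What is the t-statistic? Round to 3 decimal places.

MSE = SSE/(n − 2) = 582.8/136 = 4.28529.
SE(β̂₁) = √(MSE/Sₓₓ) = √(4.28529/198.3) = 0.147004.
t = -0.1493 / 0.147004 = -1.016.
df = n − 2 = 136.
Two-sided p ≈ 0.3116, which is ≥ 0.01, so fail to reject H₀.
The data do not give significant evidence of an association between weekly hours worked and job satisfaction score.

t = -1.016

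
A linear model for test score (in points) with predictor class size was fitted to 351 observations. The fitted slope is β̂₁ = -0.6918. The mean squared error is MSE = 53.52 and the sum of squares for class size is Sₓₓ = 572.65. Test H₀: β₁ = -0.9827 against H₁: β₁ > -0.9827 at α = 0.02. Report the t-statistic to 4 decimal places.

SE(β̂₁) = √(MSE/Sₓₓ) = √(53.52/572.65) = 0.305713.
t = (-0.6918 − (-0.9827)) / 0.305713 = 0.9515.
df = n − 2 = 349.
One-sided p ≈ 0.1710, which is ≥ 0.02, so fail to reject H₀.
The data do not give significant evidence that the true slope on class size exceeds -0.9827 points per unit.

t = 0.9515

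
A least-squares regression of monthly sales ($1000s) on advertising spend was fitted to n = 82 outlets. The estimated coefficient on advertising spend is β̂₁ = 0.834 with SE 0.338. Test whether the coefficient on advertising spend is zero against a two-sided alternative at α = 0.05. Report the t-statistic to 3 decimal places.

t = 2.467

H₀: β₁ = 0 vs H₁: β₁ ≠ 0.
t = (β̂₁ − β₁⁰)/SE = 0.834 / 0.338 = 2.467.
df = n − 2 = 82 − 2 = 80.
Two-sided p ≈ 0.0157, which is < 0.05, so reject H₀.
There is evidence that advertising spend is associated with monthly sales.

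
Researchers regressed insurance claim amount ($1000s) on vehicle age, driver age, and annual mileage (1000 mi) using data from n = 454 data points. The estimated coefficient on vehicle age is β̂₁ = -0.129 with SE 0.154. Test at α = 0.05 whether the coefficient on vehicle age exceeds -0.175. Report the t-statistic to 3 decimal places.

H₀: β₁ = -0.175 vs H₁: β₁ > -0.175.
t = (β̂₁ − β₁⁰)/SE = (-0.129 − (-0.175)) / 0.154 = 0.299.
df = n − k − 1 = 454 − 3 − 1 = 450.
One-sided p ≈ 0.3827, which is ≥ 0.05, so fail to reject H₀.
The data do not give significant evidence that the true slope on vehicle age exceeds -0.175 $1000s per unit, holding the other predictors fixed.

t = 0.299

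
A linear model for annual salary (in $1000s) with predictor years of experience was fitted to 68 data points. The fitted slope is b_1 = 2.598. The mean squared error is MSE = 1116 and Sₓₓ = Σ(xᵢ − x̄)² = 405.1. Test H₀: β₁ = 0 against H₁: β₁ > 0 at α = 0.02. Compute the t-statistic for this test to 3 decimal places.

SE(b_1) = √(MSE/Sₓₓ) = √(1116/405.1) = 1.65978.
t = 2.598 / 1.65978 = 1.565.
df = n − 2 = 66.
One-sided p ≈ 0.0612, which is ≥ 0.02, so fail to reject H₀.
The data do not give significant evidence that the true slope on years of experience is positive.

t = 1.565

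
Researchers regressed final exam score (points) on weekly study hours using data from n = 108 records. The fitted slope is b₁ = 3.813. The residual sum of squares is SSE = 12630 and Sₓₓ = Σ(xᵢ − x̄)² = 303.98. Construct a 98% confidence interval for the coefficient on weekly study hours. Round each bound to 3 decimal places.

(2.334, 5.292)

MSE = SSE/(n − 2) = 12630/106 = 119.151.
SE(b₁) = √(MSE/Sₓₓ) = √(119.151/303.98) = 0.626075.
df = n − 2 = 106.
t* = t_{0.01, 106} = 2.362043.
Margin = t* × SE = 2.362043 × 0.626075 = 1.47882.
CI: 3.813 ± 1.47882 → (2.334, 5.292).
With 98% confidence, each one-unit increase in weekly study hours is associated with a change of between 2.334 and 5.292 points in final exam score.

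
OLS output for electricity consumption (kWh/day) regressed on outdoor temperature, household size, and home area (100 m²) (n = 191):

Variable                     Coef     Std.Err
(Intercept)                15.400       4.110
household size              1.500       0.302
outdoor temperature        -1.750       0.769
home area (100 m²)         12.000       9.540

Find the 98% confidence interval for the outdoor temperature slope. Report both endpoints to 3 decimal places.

(-3.554, 0.054)

Read off: b = -1.750, SE = 0.769 for outdoor temperature.
df = n − k − 1 = 191 − 3 − 1 = 187.
t* = t_{0.01, 187} = 2.346454.
Margin = t* × SE = 2.346454 × 0.769 = 1.80442.
CI: -1.750 ± 1.80442 → (-3.554, 0.054).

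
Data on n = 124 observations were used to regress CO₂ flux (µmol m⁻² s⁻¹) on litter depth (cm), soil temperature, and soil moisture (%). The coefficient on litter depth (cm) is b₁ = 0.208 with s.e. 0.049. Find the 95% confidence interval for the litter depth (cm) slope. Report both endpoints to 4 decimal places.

(0.1110, 0.3050)

df = n − k − 1 = 124 − 3 − 1 = 120.
t* = t_{0.025, 120} = 1.97993.
Margin = t* × SE = 1.97993 × 0.049 = 0.097017.
CI: 0.208 ± 0.097017 → (0.1110, 0.3050).
With 95% confidence, each one-unit increase in litter depth (cm) is associated with a change of between 0.1110 and 0.3050 µmol m⁻² s⁻¹ in CO₂ flux, holding the other predictors fixed.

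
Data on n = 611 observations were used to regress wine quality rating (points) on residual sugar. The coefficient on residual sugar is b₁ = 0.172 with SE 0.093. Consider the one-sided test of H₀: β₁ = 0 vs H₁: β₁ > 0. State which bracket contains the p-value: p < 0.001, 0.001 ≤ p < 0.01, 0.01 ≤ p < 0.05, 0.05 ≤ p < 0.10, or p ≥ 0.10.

t = 0.172 / 0.093 = 1.849.
df = n − 2 = 611 − 2 = 609.
One-sided p = P(T_{609} > t) ≈ 0.0324.
So 0.01 ≤ p < 0.05.

0.01 ≤ p < 0.05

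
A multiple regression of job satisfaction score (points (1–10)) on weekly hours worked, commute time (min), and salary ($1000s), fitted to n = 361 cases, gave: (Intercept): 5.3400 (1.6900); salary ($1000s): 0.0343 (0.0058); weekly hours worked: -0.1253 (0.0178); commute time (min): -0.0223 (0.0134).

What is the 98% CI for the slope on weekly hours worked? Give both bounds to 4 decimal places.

(-0.1669, -0.0837)

Read off: b = -0.1253, SE = 0.0178 for weekly hours worked.
df = n − k − 1 = 361 − 3 − 1 = 357.
t* = t_{0.01, 357} = 2.336838.
Margin = t* × SE = 2.336838 × 0.0178 = 0.041596.
CI: -0.1253 ± 0.041596 → (-0.1669, -0.0837).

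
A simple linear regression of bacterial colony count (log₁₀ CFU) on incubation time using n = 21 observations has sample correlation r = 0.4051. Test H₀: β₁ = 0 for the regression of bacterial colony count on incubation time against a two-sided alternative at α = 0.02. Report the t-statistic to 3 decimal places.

t = 1.931

t = r·√(n − 2)/√(1 − r²) = 0.4051·√19/√0.835894 = 1.931.
df = n − 2 = 19.
Two-sided p ≈ 0.0685, which is ≥ 0.02, so fail to reject H₀.
The data do not give significant evidence of a linear association between incubation time and bacterial colony count.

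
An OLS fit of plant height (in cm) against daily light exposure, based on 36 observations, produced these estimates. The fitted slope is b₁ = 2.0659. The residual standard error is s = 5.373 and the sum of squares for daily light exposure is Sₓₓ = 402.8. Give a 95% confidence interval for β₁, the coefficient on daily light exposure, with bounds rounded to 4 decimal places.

SE(b₁) = s/√Sₓₓ = 5.373/√402.8 = 0.267715.
df = n − 2 = 34.
t* = t_{0.025, 34} = 2.032245.
Margin = t* × SE = 2.032245 × 0.267715 = 0.544062.
CI: 2.0659 ± 0.544062 → (1.5218, 2.6100).
With 95% confidence, each one-unit increase in daily light exposure is associated with a change of between 1.5218 and 2.6100 cm in plant height.

(1.5218, 2.6100)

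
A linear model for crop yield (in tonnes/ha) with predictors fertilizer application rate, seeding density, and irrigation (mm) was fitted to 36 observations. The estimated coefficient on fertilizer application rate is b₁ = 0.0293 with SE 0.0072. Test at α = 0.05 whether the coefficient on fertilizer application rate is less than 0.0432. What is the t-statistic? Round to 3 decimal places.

t = -1.931

H₀: β₁ = 0.0432 vs H₁: β₁ < 0.0432.
t = (b₁ − β₁⁰)/SE = (0.0293 − 0.0432) / 0.0072 = -1.931.
df = n − k − 1 = 36 − 3 − 1 = 32.
One-sided p ≈ 0.0312, which is < 0.05, so reject H₀.
There is evidence that the true slope on fertilizer application rate is below 0.0432 tonnes/ha per unit, holding the other predictors fixed.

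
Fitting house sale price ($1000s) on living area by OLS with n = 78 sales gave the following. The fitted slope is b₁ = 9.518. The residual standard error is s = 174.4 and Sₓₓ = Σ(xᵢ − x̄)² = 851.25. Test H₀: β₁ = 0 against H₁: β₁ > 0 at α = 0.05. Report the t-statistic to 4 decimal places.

t = 1.5923

SE(b₁) = s/√Sₓₓ = 174.4/√851.25 = 5.97748.
t = 9.518 / 5.97748 = 1.5923.
df = n − 2 = 76.
One-sided p ≈ 0.0577, which is ≥ 0.05, so fail to reject H₀.
The data do not give significant evidence that the true slope on living area is positive.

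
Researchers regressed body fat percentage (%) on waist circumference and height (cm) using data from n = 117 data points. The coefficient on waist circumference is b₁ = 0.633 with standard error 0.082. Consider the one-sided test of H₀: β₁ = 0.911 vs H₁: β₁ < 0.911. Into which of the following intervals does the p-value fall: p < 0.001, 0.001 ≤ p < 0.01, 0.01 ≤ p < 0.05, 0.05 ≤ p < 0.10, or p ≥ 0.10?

t = (0.633 − 0.911) / 0.082 = -3.390.
df = n − k − 1 = 117 − 2 − 1 = 114.
One-sided p = P(T_{114} < t) ≈ 0.0005.
So p < 0.001.

p < 0.001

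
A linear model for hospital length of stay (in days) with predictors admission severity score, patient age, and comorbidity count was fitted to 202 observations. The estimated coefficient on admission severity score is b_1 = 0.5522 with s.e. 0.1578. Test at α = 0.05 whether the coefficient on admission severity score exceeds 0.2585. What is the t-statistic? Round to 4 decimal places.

H₀: β₁ = 0.2585 vs H₁: β₁ > 0.2585.
t = (b_1 − β₁⁰)/SE = (0.5522 − 0.2585) / 0.1578 = 1.8612.
df = n − k − 1 = 202 − 3 − 1 = 198.
One-sided p ≈ 0.0321, which is < 0.05, so reject H₀.
There is evidence that the true slope on admission severity score exceeds 0.2585 days per unit, holding the other predictors fixed.

t = 1.8612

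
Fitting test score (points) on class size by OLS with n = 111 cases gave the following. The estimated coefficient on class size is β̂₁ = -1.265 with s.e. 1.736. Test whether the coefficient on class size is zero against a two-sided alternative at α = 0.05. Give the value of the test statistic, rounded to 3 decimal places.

t = -0.729

H₀: β₁ = 0 vs H₁: β₁ ≠ 0.
t = (β̂₁ − β₁⁰)/SE = -1.265 / 1.736 = -0.729.
df = n − 2 = 111 − 2 = 109.
Two-sided p ≈ 0.4678, which is ≥ 0.05, so fail to reject H₀.
The data do not give significant evidence of an association between class size and test score.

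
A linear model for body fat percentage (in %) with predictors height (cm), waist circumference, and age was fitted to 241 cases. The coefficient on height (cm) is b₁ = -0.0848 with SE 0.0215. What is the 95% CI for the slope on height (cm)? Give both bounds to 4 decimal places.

(-0.1272, -0.0424)

df = n − k − 1 = 241 − 3 − 1 = 237.
t* = t_{0.025, 237} = 1.970024.
Margin = t* × SE = 1.970024 × 0.0215 = 0.042356.
CI: -0.0848 ± 0.042356 → (-0.1272, -0.0424).
With 95% confidence, each one-unit increase in height (cm) is associated with a change of between -0.1272 and -0.0424 % in body fat percentage, holding the other predictors fixed.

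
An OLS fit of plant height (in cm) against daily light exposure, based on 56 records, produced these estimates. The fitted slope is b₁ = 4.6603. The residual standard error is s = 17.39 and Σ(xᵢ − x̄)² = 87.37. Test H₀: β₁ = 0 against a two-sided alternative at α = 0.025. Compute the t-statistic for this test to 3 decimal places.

SE(b₁) = s/√Sₓₓ = 17.39/√87.37 = 1.86045.
t = 4.6603 / 1.86045 = 2.505.
df = n − 2 = 54.
Two-sided p ≈ 0.0153, which is < 0.025, so reject H₀.
There is evidence that daily light exposure is associated with plant height.

t = 2.505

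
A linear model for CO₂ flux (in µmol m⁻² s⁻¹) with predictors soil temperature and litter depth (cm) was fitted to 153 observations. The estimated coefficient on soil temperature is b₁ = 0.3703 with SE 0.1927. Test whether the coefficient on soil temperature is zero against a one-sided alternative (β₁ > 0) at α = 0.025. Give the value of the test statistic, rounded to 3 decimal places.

t = 1.922

H₀: β₁ = 0 vs H₁: β₁ > 0.
t = (b₁ − β₁⁰)/SE = 0.3703 / 0.1927 = 1.922.
df = n − k − 1 = 153 − 2 − 1 = 150.
One-sided p ≈ 0.0283, which is ≥ 0.025, so fail to reject H₀.
The data do not give significant evidence that the true slope on soil temperature is positive, holding the other predictors fixed.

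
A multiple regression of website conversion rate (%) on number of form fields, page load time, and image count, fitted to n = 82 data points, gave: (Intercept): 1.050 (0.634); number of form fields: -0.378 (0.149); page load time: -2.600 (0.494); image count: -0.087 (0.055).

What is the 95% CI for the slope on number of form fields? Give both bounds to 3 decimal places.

Read off: b = -0.378, SE = 0.149 for number of form fields.
df = n − k − 1 = 82 − 3 − 1 = 78.
t* = t_{0.025, 78} = 1.990847.
Margin = t* × SE = 1.990847 × 0.149 = 0.29664.
CI: -0.378 ± 0.29664 → (-0.675, -0.081).

(-0.675, -0.081)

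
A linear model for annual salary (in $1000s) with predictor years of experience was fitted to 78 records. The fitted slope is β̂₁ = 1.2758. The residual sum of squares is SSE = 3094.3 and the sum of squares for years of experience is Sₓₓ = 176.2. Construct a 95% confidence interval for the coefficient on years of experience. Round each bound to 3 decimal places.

MSE = SSE/(n − 2) = 3094.3/76 = 40.7145.
SE(β̂₁) = √(MSE/Sₓₓ) = √(40.7145/176.2) = 0.480697.
df = n − 2 = 76.
t* = t_{0.025, 76} = 1.991673.
Margin = t* × SE = 1.991673 × 0.480697 = 0.95739.
CI: 1.2758 ± 0.95739 → (0.318, 2.233).
With 95% confidence, each one-unit increase in years of experience is associated with a change of between 0.318 and 2.233 $1000s in annual salary.

(0.318, 2.233)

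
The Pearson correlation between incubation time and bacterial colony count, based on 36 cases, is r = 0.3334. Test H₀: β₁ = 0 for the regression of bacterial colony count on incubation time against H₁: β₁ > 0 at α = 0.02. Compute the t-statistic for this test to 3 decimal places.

t = 2.062

t = r·√(n − 2)/√(1 − r²) = 0.3334·√34/√0.888844 = 2.062.
df = n − 2 = 34.
One-sided p ≈ 0.0235, which is ≥ 0.02, so fail to reject H₀.
The data do not give significant evidence of a linear association between incubation time and bacterial colony count.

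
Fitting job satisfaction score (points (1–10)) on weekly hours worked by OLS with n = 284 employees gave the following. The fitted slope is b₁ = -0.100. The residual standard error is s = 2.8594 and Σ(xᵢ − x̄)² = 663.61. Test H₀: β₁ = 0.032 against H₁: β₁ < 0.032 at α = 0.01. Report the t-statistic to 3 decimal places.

SE(b₁) = s/√Sₓₓ = 2.8594/√663.61 = 0.110999.
t = (-0.100 − 0.032) / 0.110999 = -1.189.
df = n − 2 = 282.
One-sided p ≈ 0.1177, which is ≥ 0.01, so fail to reject H₀.
The data do not give significant evidence that the true slope on weekly hours worked is below 0.032 points (1–10) per unit.

t = -1.189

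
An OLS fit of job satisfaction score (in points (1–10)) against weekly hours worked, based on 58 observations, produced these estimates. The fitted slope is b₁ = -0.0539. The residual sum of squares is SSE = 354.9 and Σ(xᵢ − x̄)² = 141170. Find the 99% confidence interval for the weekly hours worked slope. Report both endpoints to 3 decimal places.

(-0.072, -0.036)

MSE = SSE/(n − 2) = 354.9/56 = 6.3375.
SE(b₁) = √(MSE/Sₓₓ) = √(6.3375/141170) = 0.0067002.
df = n − 2 = 56.
t* = t_{0.005, 56} = 2.666512.
Margin = t* × SE = 2.666512 × 0.0067002 = 0.01787.
CI: -0.0539 ± 0.01787 → (-0.072, -0.036).
With 99% confidence, each one-unit increase in weekly hours worked is associated with a change of between -0.072 and -0.036 points (1–10) in job satisfaction score.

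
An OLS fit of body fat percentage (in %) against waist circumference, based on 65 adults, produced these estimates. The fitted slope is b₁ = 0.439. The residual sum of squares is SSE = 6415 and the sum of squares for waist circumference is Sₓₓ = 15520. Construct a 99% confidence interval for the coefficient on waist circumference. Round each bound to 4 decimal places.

MSE = SSE/(n − 2) = 6415/63 = 101.825.
SE(b₁) = √(MSE/Sₓₓ) = √(101.825/15520) = 0.0809995.
df = n − 2 = 63.
t* = t_{0.005, 63} = 2.656145.
Margin = t* × SE = 2.656145 × 0.0809995 = 0.215146.
CI: 0.439 ± 0.215146 → (0.2239, 0.6541).
With 99% confidence, each one-unit increase in waist circumference is associated with a change of between 0.2239 and 0.6541 % in body fat percentage.

(0.2239, 0.6541)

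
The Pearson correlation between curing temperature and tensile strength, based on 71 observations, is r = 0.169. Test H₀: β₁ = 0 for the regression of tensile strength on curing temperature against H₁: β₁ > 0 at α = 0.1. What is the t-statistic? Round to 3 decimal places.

t = r·√(n − 2)/√(1 − r²) = 0.169·√69/√0.971439 = 1.424.
df = n − 2 = 69.
One-sided p ≈ 0.0794, which is < 0.1, so reject H₀.
There is evidence of a linear association between curing temperature and tensile strength.

t = 1.424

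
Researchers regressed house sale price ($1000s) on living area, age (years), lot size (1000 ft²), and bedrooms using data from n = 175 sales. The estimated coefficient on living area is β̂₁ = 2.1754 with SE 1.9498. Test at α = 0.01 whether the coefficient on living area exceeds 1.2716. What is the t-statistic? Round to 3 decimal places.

H₀: β₁ = 1.2716 vs H₁: β₁ > 1.2716.
t = (β̂₁ − β₁⁰)/SE = (2.1754 − 1.2716) / 1.9498 = 0.464.
df = n − k − 1 = 175 − 4 − 1 = 170.
One-sided p ≈ 0.3218, which is ≥ 0.01, so fail to reject H₀.
The data do not give significant evidence that the true slope on living area exceeds 1.2716 $1000s per unit, holding the other predictors fixed.

t = 0.464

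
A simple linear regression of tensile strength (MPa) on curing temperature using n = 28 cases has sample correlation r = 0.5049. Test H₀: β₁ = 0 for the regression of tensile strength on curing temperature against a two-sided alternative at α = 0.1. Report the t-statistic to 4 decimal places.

t = 2.9826

t = r·√(n − 2)/√(1 − r²) = 0.5049·√26/√0.745076 = 2.9826.
df = n − 2 = 26.
Two-sided p ≈ 0.0061, which is < 0.1, so reject H₀.
There is evidence of a linear association between curing temperature and tensile strength.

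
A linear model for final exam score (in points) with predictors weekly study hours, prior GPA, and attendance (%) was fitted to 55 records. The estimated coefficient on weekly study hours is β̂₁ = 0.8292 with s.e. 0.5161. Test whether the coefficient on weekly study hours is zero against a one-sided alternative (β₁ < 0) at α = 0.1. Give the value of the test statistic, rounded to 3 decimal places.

H₀: β₁ = 0 vs H₁: β₁ < 0.
t = (β̂₁ − β₁⁰)/SE = 0.8292 / 0.5161 = 1.607.
df = n − k − 1 = 55 − 3 − 1 = 51.
One-sided p ≈ 0.9428, which is ≥ 0.1, so fail to reject H₀.
The data do not give significant evidence that the true slope on weekly study hours is negative, holding the other predictors fixed.

t = 1.607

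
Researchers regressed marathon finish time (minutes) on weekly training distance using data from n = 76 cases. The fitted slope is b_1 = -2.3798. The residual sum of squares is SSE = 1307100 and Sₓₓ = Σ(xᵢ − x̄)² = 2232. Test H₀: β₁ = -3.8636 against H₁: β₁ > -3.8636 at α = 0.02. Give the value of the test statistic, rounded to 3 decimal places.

MSE = SSE/(n − 2) = 1307100/74 = 17663.5.
SE(b_1) = √(MSE/Sₓₓ) = √(17663.5/2232) = 2.81314.
t = (-2.3798 − (-3.8636)) / 2.81314 = 0.527.
df = n − 2 = 74.
One-sided p ≈ 0.2997, which is ≥ 0.02, so fail to reject H₀.
The data do not give significant evidence that the true slope on weekly training distance exceeds -3.8636 minutes per unit.

t = 0.527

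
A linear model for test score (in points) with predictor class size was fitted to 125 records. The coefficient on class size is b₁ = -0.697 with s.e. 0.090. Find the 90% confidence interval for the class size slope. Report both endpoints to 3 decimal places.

df = n − 2 = 125 − 2 = 123.
t* = t_{0.05, 123} = 1.657336.
Margin = t* × SE = 1.657336 × 0.090 = 0.14916.
CI: -0.697 ± 0.14916 → (-0.846, -0.548).
With 90% confidence, each one-unit increase in class size is associated with a change of between -0.846 and -0.548 points in test score.

(-0.846, -0.548)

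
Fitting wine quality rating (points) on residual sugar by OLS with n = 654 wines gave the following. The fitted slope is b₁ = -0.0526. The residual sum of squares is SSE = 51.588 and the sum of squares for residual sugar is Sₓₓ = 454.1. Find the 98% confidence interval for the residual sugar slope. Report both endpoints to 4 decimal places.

(-0.0834, -0.0218)

MSE = SSE/(n − 2) = 51.588/652 = 0.0791227.
SE(b₁) = √(MSE/Sₓₓ) = √(0.0791227/454.1) = 0.0132.
df = n − 2 = 652.
t* = t_{0.01, 652} = 2.332081.
Margin = t* × SE = 2.332081 × 0.0132 = 0.030784.
CI: -0.0526 ± 0.030784 → (-0.0834, -0.0218).
With 98% confidence, each one-unit increase in residual sugar is associated with a change of between -0.0834 and -0.0218 points in wine quality rating.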